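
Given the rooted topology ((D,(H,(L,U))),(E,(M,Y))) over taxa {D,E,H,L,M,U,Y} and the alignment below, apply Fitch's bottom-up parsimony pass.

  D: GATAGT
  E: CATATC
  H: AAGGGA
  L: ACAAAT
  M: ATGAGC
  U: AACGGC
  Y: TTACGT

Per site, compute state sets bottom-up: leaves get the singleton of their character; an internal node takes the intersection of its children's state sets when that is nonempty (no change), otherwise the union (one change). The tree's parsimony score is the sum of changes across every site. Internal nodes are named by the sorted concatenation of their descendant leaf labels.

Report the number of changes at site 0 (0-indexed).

LU@0: {A} ∩ {A} = {A} (intersection, +0)
HLU@0: {A} ∩ {A} = {A} (intersection, +0)
DHLU@0: {G} ∪ {A} = {A,G} (union, +1)
MY@0: {A} ∪ {T} = {A,T} (union, +1)
EMY@0: {C} ∪ {A,T} = {A,C,T} (union, +1)
DEHLMUY@0: {A,G} ∩ {A,C,T} = {A} (intersection, +0)
LU@1: {C} ∪ {A} = {A,C} (union, +1)
HLU@1: {A} ∩ {A,C} = {A} (intersection, +0)
DHLU@1: {A} ∩ {A} = {A} (intersection, +0)
MY@1: {T} ∩ {T} = {T} (intersection, +0)
EMY@1: {A} ∪ {T} = {A,T} (union, +1)
DEHLMUY@1: {A} ∩ {A,T} = {A} (intersection, +0)
LU@2: {A} ∪ {C} = {A,C} (union, +1)
HLU@2: {G} ∪ {A,C} = {A,C,G} (union, +1)
DHLU@2: {T} ∪ {A,C,G} = {A,C,G,T} (union, +1)
MY@2: {G} ∪ {A} = {A,G} (union, +1)
EMY@2: {T} ∪ {A,G} = {A,G,T} (union, +1)
DEHLMUY@2: {A,C,G,T} ∩ {A,G,T} = {A,G,T} (intersection, +0)
LU@3: {A} ∪ {G} = {A,G} (union, +1)
HLU@3: {G} ∩ {A,G} = {G} (intersection, +0)
DHLU@3: {A} ∪ {G} = {A,G} (union, +1)
MY@3: {A} ∪ {C} = {A,C} (union, +1)
EMY@3: {A} ∩ {A,C} = {A} (intersection, +0)
DEHLMUY@3: {A,G} ∩ {A} = {A} (intersection, +0)
LU@4: {A} ∪ {G} = {A,G} (union, +1)
HLU@4: {G} ∩ {A,G} = {G} (intersection, +0)
DHLU@4: {G} ∩ {G} = {G} (intersection, +0)
MY@4: {G} ∩ {G} = {G} (intersection, +0)
EMY@4: {T} ∪ {G} = {G,T} (union, +1)
DEHLMUY@4: {G} ∩ {G,T} = {G} (intersection, +0)
LU@5: {T} ∪ {C} = {C,T} (union, +1)
HLU@5: {A} ∪ {C,T} = {A,C,T} (union, +1)
DHLU@5: {T} ∩ {A,C,T} = {T} (intersection, +0)
MY@5: {C} ∪ {T} = {C,T} (union, +1)
EMY@5: {C} ∩ {C,T} = {C} (intersection, +0)
DEHLMUY@5: {T} ∪ {C} = {C,T} (union, +1)
per-site changes: [3, 2, 5, 3, 2, 4]; total = 19

3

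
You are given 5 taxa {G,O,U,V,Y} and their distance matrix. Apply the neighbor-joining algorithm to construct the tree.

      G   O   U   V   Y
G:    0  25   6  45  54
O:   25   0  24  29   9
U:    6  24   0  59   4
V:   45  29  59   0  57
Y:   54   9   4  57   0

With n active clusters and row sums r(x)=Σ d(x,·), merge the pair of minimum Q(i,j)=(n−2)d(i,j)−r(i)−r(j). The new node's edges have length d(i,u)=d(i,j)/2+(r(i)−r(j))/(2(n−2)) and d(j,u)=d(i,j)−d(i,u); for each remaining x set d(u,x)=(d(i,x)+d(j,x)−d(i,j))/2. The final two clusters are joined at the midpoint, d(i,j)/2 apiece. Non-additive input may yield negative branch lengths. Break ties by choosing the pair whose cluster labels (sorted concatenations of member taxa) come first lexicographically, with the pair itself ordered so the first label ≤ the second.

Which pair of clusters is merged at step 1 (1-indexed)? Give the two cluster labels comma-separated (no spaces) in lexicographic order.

step 1: merge (G,U) at d=6, Q=-205; branch lengths G→55/6, U→-19/6; new cluster GU
  updated: d(GU,O)=43/2, d(GU,V)=49, d(GU,Y)=26
step 2: merge (GU,Y) at d=26, Q=-273/2; branch lengths GU→113/8, Y→95/8; new cluster GUY
  updated: d(GUY,O)=9/4, d(GUY,V)=40
step 3: merge (GUY,O) at d=9/4, Q=-285/4; branch lengths GUY→53/8, O→-35/8; new cluster GOUY
  updated: d(GOUY,V)=267/8
step 4: merge (GOUY,V) at d=267/8; branch lengths GOUY→267/16, V→267/16; new cluster GOUVY
final tree: ((((G:55/6,U:-19/6):113/8,Y:95/8):53/8,O:-35/8):267/16,V:267/16)
total length: 541/8

G,U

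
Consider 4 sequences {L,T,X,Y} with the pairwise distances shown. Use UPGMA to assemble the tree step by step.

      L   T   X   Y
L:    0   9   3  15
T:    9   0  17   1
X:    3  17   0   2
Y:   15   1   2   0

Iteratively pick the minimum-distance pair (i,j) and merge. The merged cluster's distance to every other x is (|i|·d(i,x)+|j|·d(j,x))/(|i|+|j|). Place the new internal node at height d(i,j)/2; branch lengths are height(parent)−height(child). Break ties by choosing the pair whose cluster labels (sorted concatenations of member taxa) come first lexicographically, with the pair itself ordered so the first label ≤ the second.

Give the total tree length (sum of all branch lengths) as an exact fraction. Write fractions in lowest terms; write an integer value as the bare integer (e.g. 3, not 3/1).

51/4

iteration 1: select T,Y (d=1); attach at lengths (1/2, 1/2); label the merged cluster TY
  updated: d(L,TY)=12, d(TY,X)=19/2
iteration 2: select L,X (d=3); attach at lengths (3/2, 3/2); label the merged cluster LX
  updated: d(LX,TY)=43/4
iteration 3: select LX,TY (d=43/4); attach at lengths (31/8, 39/8); label the merged cluster LTXY
final tree: ((L:3/2,X:3/2):31/8,(T:1/2,Y:1/2):39/8)
total length: 51/4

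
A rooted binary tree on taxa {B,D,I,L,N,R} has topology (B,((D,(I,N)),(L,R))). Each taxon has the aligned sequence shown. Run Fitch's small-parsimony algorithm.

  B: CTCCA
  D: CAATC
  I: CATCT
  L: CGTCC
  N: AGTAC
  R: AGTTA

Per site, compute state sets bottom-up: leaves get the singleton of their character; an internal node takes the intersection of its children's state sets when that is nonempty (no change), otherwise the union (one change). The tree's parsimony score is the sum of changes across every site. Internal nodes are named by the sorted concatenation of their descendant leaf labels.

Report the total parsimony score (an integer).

13

IN@0: {C} ∪ {A} = {A,C} (union, +1)
DIN@0: {C} ∩ {A,C} = {C} (intersection, +0)
LR@0: {C} ∪ {A} = {A,C} (union, +1)
DILNR@0: {C} ∩ {A,C} = {C} (intersection, +0)
BDILNR@0: {C} ∩ {C} = {C} (intersection, +0)
IN@1: {A} ∪ {G} = {A,G} (union, +1)
DIN@1: {A} ∩ {A,G} = {A} (intersection, +0)
LR@1: {G} ∩ {G} = {G} (intersection, +0)
DILNR@1: {A} ∪ {G} = {A,G} (union, +1)
BDILNR@1: {T} ∪ {A,G} = {A,G,T} (union, +1)
IN@2: {T} ∩ {T} = {T} (intersection, +0)
DIN@2: {A} ∪ {T} = {A,T} (union, +1)
LR@2: {T} ∩ {T} = {T} (intersection, +0)
DILNR@2: {A,T} ∩ {T} = {T} (intersection, +0)
BDILNR@2: {C} ∪ {T} = {C,T} (union, +1)
IN@3: {C} ∪ {A} = {A,C} (union, +1)
DIN@3: {T} ∪ {A,C} = {A,C,T} (union, +1)
LR@3: {C} ∪ {T} = {C,T} (union, +1)
DILNR@3: {A,C,T} ∩ {C,T} = {C,T} (intersection, +0)
BDILNR@3: {C} ∩ {C,T} = {C} (intersection, +0)
IN@4: {T} ∪ {C} = {C,T} (union, +1)
DIN@4: {C} ∩ {C,T} = {C} (intersection, +0)
LR@4: {C} ∪ {A} = {A,C} (union, +1)
DILNR@4: {C} ∩ {A,C} = {C} (intersection, +0)
BDILNR@4: {A} ∪ {C} = {A,C} (union, +1)
per-site changes: [2, 3, 2, 3, 3]; total = 13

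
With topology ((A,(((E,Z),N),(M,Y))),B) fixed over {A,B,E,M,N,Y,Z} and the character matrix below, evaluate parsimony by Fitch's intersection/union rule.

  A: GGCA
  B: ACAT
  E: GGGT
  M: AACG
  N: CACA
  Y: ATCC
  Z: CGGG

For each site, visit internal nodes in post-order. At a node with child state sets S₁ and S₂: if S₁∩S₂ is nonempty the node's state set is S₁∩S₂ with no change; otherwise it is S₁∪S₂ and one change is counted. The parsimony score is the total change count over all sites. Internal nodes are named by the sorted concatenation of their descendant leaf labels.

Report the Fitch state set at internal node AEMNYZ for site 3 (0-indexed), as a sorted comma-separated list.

EZ@0: {G} ∪ {C} = {C,G} (union, +1)
ENZ@0: {C,G} ∩ {C} = {C} (intersection, +0)
MY@0: {A} ∩ {A} = {A} (intersection, +0)
EMNYZ@0: {C} ∪ {A} = {A,C} (union, +1)
AEMNYZ@0: {G} ∪ {A,C} = {A,C,G} (union, +1)
ABEMNYZ@0: {A,C,G} ∩ {A} = {A} (intersection, +0)
EZ@1: {G} ∩ {G} = {G} (intersection, +0)
ENZ@1: {G} ∪ {A} = {A,G} (union, +1)
MY@1: {A} ∪ {T} = {A,T} (union, +1)
EMNYZ@1: {A,G} ∩ {A,T} = {A} (intersection, +0)
AEMNYZ@1: {G} ∪ {A} = {A,G} (union, +1)
ABEMNYZ@1: {A,G} ∪ {C} = {A,C,G} (union, +1)
EZ@2: {G} ∩ {G} = {G} (intersection, +0)
ENZ@2: {G} ∪ {C} = {C,G} (union, +1)
MY@2: {C} ∩ {C} = {C} (intersection, +0)
EMNYZ@2: {C,G} ∩ {C} = {C} (intersection, +0)
AEMNYZ@2: {C} ∩ {C} = {C} (intersection, +0)
ABEMNYZ@2: {C} ∪ {A} = {A,C} (union, +1)
EZ@3: {T} ∪ {G} = {G,T} (union, +1)
ENZ@3: {G,T} ∪ {A} = {A,G,T} (union, +1)
MY@3: {G} ∪ {C} = {C,G} (union, +1)
EMNYZ@3: {A,G,T} ∩ {C,G} = {G} (intersection, +0)
AEMNYZ@3: {A} ∪ {G} = {A,G} (union, +1)
ABEMNYZ@3: {A,G} ∪ {T} = {A,G,T} (union, +1)
per-site changes: [3, 4, 2, 5]; total = 14

A,G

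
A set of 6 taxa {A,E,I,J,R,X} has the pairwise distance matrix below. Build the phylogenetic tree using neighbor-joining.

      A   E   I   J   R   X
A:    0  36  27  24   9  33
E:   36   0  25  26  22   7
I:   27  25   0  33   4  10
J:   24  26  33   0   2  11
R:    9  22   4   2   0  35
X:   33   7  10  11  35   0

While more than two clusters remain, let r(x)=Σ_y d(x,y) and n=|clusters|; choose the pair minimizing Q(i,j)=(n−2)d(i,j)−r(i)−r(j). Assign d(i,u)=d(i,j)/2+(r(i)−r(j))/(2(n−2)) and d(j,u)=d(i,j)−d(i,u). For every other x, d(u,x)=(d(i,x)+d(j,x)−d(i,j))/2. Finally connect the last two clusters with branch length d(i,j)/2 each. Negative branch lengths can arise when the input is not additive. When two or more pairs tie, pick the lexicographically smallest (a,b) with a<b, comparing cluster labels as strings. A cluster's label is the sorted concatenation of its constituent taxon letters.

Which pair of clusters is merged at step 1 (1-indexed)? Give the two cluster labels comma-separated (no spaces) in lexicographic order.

E,X

1. join E+X (d=7, Q=-184) ⇒ EX; edges |E|=6, |X|=1
  updated: d(A,EX)=31, d(EX,I)=14, d(EX,J)=15, d(EX,R)=25
2. join EX+I (d=14, Q=-121) ⇒ EIX; edges |EX|=49/6, |I|=35/6
  updated: d(A,EIX)=22, d(EIX,J)=17, d(EIX,R)=15/2
3. join A+EIX (d=22, Q=-115/2) ⇒ AEIX; edges |A|=105/8, |EIX|=71/8
  updated: d(AEIX,J)=19/2, d(AEIX,R)=-11/4
4. join AEIX+J (d=19/2, Q=-35/4) ⇒ AEIJX; edges |AEIX|=19/8, |J|=57/8
  updated: d(AEIJX,R)=-41/8
5. join AEIJX+R (d=-41/8) ⇒ AEIJRX; edges |AEIJX|=-41/16, |R|=-41/16
final tree: (((A:105/8,((E:6,X:1):49/6,I:35/6):71/8):19/8,J:57/8):-41/16,R:-41/16)
total length: 379/8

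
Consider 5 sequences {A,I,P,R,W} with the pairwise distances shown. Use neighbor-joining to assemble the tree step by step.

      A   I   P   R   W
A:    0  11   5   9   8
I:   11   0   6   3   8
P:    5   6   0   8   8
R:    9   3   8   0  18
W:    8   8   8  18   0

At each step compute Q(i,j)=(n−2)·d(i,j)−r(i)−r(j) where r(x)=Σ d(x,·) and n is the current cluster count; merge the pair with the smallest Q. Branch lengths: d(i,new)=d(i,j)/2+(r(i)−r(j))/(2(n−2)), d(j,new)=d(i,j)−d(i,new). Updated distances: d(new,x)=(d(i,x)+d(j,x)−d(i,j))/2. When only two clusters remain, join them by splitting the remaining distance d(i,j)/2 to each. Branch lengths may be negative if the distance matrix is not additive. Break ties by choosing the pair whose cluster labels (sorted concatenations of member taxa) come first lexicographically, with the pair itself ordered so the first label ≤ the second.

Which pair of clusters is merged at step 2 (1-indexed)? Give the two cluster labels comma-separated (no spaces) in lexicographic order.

iteration 1: select I,R (d=3, Q=-57); attach at lengths (-1/6, 19/6); label the merged cluster IR
  updated: d(A,IR)=17/2, d(IR,P)=11/2, d(IR,W)=23/2
iteration 2: select A,W (d=8, Q=-33); attach at lengths (5/2, 11/2); label the merged cluster AW
  updated: d(AW,IR)=6, d(AW,P)=5/2
iteration 3: select AW,IR (d=6, Q=-14); attach at lengths (3/2, 9/2); label the merged cluster AIRW
  updated: d(AIRW,P)=1
iteration 4: select AIRW,P (d=1); attach at lengths (1/2, 1/2); label the merged cluster AIPRW
final tree: (((A:5/2,W:11/2):3/2,(I:-1/6,R:19/6):9/2):1/2,P:1/2)
total length: 18

A,W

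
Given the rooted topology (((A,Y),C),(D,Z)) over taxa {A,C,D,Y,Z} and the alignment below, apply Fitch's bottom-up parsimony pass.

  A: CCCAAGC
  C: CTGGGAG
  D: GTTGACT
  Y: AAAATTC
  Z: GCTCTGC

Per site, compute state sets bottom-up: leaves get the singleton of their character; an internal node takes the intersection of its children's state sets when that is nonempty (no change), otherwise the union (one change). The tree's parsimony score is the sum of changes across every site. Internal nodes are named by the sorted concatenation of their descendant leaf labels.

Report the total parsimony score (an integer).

18

AY@0: {C} ∪ {A} = {A,C} (union, +1)
ACY@0: {A,C} ∩ {C} = {C} (intersection, +0)
DZ@0: {G} ∩ {G} = {G} (intersection, +0)
ACDYZ@0: {C} ∪ {G} = {C,G} (union, +1)
AY@1: {C} ∪ {A} = {A,C} (union, +1)
ACY@1: {A,C} ∪ {T} = {A,C,T} (union, +1)
DZ@1: {T} ∪ {C} = {C,T} (union, +1)
ACDYZ@1: {A,C,T} ∩ {C,T} = {C,T} (intersection, +0)
AY@2: {C} ∪ {A} = {A,C} (union, +1)
ACY@2: {A,C} ∪ {G} = {A,C,G} (union, +1)
DZ@2: {T} ∩ {T} = {T} (intersection, +0)
ACDYZ@2: {A,C,G} ∪ {T} = {A,C,G,T} (union, +1)
AY@3: {A} ∩ {A} = {A} (intersection, +0)
ACY@3: {A} ∪ {G} = {A,G} (union, +1)
DZ@3: {G} ∪ {C} = {C,G} (union, +1)
ACDYZ@3: {A,G} ∩ {C,G} = {G} (intersection, +0)
AY@4: {A} ∪ {T} = {A,T} (union, +1)
ACY@4: {A,T} ∪ {G} = {A,G,T} (union, +1)
DZ@4: {A} ∪ {T} = {A,T} (union, +1)
ACDYZ@4: {A,G,T} ∩ {A,T} = {A,T} (intersection, +0)
AY@5: {G} ∪ {T} = {G,T} (union, +1)
ACY@5: {G,T} ∪ {A} = {A,G,T} (union, +1)
DZ@5: {C} ∪ {G} = {C,G} (union, +1)
ACDYZ@5: {A,G,T} ∩ {C,G} = {G} (intersection, +0)
AY@6: {C} ∩ {C} = {C} (intersection, +0)
ACY@6: {C} ∪ {G} = {C,G} (union, +1)
DZ@6: {T} ∪ {C} = {C,T} (union, +1)
ACDYZ@6: {C,G} ∩ {C,T} = {C} (intersection, +0)
per-site changes: [2, 3, 3, 2, 3, 3, 2]; total = 18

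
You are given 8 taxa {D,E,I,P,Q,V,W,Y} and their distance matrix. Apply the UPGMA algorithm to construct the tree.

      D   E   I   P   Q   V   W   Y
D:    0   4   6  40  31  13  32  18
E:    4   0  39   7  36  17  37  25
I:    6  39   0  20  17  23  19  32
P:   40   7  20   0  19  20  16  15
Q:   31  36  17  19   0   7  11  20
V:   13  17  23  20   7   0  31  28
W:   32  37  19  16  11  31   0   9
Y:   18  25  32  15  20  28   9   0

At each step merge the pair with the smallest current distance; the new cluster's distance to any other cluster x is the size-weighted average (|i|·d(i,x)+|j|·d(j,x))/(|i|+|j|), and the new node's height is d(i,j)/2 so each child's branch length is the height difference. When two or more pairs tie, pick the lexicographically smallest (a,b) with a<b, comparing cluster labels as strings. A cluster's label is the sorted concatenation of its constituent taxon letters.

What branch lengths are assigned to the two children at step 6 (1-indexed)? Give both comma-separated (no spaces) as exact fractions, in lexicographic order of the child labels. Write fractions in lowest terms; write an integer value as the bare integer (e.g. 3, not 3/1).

iteration 1: select D,E (d=4); attach at lengths (2, 2); label the merged cluster DE
  updated: d(DE,I)=45/2, d(DE,P)=47/2, d(DE,Q)=67/2, d(DE,V)=15, d(DE,W)=69/2, d(DE,Y)=43/2
iteration 2: select Q,V (d=7); attach at lengths (7/2, 7/2); label the merged cluster QV
  updated: d(DE,QV)=97/4, d(I,QV)=20, d(P,QV)=39/2, d(QV,W)=21, d(QV,Y)=24
iteration 3: select W,Y (d=9); attach at lengths (9/2, 9/2); label the merged cluster WY
  updated: d(DE,WY)=28, d(I,WY)=51/2, d(P,WY)=31/2, d(QV,WY)=45/2
iteration 4: select P,WY (d=31/2); attach at lengths (31/4, 13/4); label the merged cluster PWY
  updated: d(DE,PWY)=53/2, d(I,PWY)=71/3, d(PWY,QV)=43/2
iteration 5: select I,QV (d=20); attach at lengths (10, 13/2); label the merged cluster IQV
  updated: d(DE,IQV)=71/3, d(IQV,PWY)=200/9
iteration 6: select IQV,PWY (d=200/9); attach at lengths (10/9, 121/36); label the merged cluster IPQVWY
  updated: d(DE,IPQVWY)=301/12
iteration 7: select DE,IPQVWY (d=301/12); attach at lengths (253/24, 103/72); label the merged cluster DEIPQVWY
final tree: ((D:2,E:2):253/24,((I:10,(Q:7/2,V:7/2):13/2):10/9,(P:31/4,(W:9/2,Y:9/2):13/4):121/36):103/72)
total length: 1151/18

10/9,121/36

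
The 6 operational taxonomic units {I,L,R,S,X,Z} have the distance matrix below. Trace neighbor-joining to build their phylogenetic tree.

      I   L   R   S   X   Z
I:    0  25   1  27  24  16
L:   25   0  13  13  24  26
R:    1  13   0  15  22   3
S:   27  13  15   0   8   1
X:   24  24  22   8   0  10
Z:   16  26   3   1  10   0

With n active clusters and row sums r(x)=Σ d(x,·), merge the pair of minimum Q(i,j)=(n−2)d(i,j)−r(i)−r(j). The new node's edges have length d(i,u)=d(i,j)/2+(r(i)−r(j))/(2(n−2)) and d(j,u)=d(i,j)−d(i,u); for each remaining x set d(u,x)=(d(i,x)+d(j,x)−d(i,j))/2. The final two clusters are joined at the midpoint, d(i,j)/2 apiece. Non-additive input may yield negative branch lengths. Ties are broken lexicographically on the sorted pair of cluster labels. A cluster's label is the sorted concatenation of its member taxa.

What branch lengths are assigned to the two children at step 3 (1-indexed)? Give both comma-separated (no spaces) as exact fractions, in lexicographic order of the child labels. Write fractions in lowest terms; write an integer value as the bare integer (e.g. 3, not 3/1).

103/16,121/16

1. join I+R (d=1, Q=-143) ⇒ IR; edges |I|=43/8, |R|=-35/8
  updated: d(IR,L)=37/2, d(IR,S)=41/2, d(IR,X)=45/2, d(IR,Z)=9
2. join IR+L (d=37/2, Q=-193/2) ⇒ ILR; edges |IR|=89/12, |L|=133/12
  updated: d(ILR,S)=15/2, d(ILR,X)=14, d(ILR,Z)=33/4
3. join ILR+X (d=14, Q=-135/4) ⇒ ILRX; edges |ILR|=103/16, |X|=121/16
  updated: d(ILRX,S)=3/4, d(ILRX,Z)=17/8
4. join ILRX+S (d=3/4, Q=-31/8) ⇒ ILRSX; edges |ILRX|=15/16, |S|=-3/16
  updated: d(ILRSX,Z)=19/16
5. join ILRSX+Z (d=19/16) ⇒ ILRSXZ; edges |ILRSX|=19/32, |Z|=19/32
final tree: (((((I:43/8,R:-35/8):89/12,L:133/12):103/16,X:121/16):15/16,S:-3/16):19/32,Z:19/32)
total length: 567/16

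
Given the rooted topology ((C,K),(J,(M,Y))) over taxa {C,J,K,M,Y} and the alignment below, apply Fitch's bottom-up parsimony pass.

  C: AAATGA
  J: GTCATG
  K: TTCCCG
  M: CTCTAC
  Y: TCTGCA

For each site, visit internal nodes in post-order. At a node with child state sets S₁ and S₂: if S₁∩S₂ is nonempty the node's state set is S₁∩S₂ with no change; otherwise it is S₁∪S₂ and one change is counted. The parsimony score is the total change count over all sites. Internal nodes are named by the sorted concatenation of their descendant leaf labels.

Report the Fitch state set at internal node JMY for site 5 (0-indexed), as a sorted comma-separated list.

[col 0] CK: children C:{A}, K:{T} ∪→ {A,T}; cost 1
[col 0] MY: children M:{C}, Y:{T} ∪→ {C,T}; cost 1
[col 0] JMY: children J:{G}, MY:{C,T} ∪→ {C,G,T}; cost 1
[col 0] CJKMY: children CK:{A,T}, JMY:{C,G,T} ∩→ {T}; cost 0
[col 1] CK: children C:{A}, K:{T} ∪→ {A,T}; cost 1
[col 1] MY: children M:{T}, Y:{C} ∪→ {C,T}; cost 1
[col 1] JMY: children J:{T}, MY:{C,T} ∩→ {T}; cost 0
[col 1] CJKMY: children CK:{A,T}, JMY:{T} ∩→ {T}; cost 0
[col 2] CK: children C:{A}, K:{C} ∪→ {A,C}; cost 1
[col 2] MY: children M:{C}, Y:{T} ∪→ {C,T}; cost 1
[col 2] JMY: children J:{C}, MY:{C,T} ∩→ {C}; cost 0
[col 2] CJKMY: children CK:{A,C}, JMY:{C} ∩→ {C}; cost 0
[col 3] CK: children C:{T}, K:{C} ∪→ {C,T}; cost 1
[col 3] MY: children M:{T}, Y:{G} ∪→ {G,T}; cost 1
[col 3] JMY: children J:{A}, MY:{G,T} ∪→ {A,G,T}; cost 1
[col 3] CJKMY: children CK:{C,T}, JMY:{A,G,T} ∩→ {T}; cost 0
[col 4] CK: children C:{G}, K:{C} ∪→ {C,G}; cost 1
[col 4] MY: children M:{A}, Y:{C} ∪→ {A,C}; cost 1
[col 4] JMY: children J:{T}, MY:{A,C} ∪→ {A,C,T}; cost 1
[col 4] CJKMY: children CK:{C,G}, JMY:{A,C,T} ∩→ {C}; cost 0
[col 5] CK: children C:{A}, K:{G} ∪→ {A,G}; cost 1
[col 5] MY: children M:{C}, Y:{A} ∪→ {A,C}; cost 1
[col 5] JMY: children J:{G}, MY:{A,C} ∪→ {A,C,G}; cost 1
[col 5] CJKMY: children CK:{A,G}, JMY:{A,C,G} ∩→ {A,G}; cost 0
per-site changes: [3, 2, 2, 3, 3, 3]; total = 16

A,C,G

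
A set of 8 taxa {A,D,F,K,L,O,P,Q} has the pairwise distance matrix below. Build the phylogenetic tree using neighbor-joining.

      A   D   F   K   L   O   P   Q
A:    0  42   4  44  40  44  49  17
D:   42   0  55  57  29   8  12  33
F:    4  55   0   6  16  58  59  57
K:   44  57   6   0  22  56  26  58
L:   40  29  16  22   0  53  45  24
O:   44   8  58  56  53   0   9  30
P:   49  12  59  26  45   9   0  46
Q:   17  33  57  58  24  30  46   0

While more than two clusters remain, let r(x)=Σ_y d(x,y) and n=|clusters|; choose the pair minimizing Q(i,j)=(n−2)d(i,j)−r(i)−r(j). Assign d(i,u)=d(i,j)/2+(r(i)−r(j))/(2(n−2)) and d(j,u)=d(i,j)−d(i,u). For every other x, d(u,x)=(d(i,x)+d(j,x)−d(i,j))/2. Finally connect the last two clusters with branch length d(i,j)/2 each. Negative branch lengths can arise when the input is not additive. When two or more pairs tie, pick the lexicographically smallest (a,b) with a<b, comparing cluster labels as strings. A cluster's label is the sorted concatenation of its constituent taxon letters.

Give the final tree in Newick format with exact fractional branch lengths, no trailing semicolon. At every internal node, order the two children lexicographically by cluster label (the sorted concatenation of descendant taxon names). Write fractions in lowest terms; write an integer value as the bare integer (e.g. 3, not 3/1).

iteration 1: select F,K (d=6, Q=-488); attach at lengths (11/6, 25/6); label the merged cluster FK
  updated: d(A,FK)=21, d(D,FK)=53, d(FK,L)=16, d(FK,O)=54, d(FK,P)=79/2, d(FK,Q)=109/2
iteration 2: select FK,L (d=16, Q=-365); attach at lengths (111/10, 49/10); label the merged cluster FKL
  updated: d(A,FKL)=45/2, d(D,FKL)=33, d(FKL,O)=91/2, d(FKL,P)=137/4, d(FKL,Q)=125/4
iteration 3: select A,Q (d=17, Q=-1055/4); attach at lengths (341/32, 203/32); label the merged cluster AQ
  updated: d(AQ,D)=29, d(AQ,FKL)=147/8, d(AQ,O)=57/2, d(AQ,P)=39
iteration 4: select AQ,FKL (d=147/8, Q=-1527/8); attach at lengths (311/48, 571/48); label the merged cluster AFKLQ
  updated: d(AFKLQ,D)=349/16, d(AFKLQ,O)=445/16, d(AFKLQ,P)=439/16
iteration 5: select AFKLQ,D (d=349/16, Q=-301/4); attach at lengths (631/32, 67/32); label the merged cluster ADFKLQ
  updated: d(ADFKLQ,O)=7, d(ADFKLQ,P)=141/16
iteration 6: select ADFKLQ,O (d=7, Q=-397/16); attach at lengths (109/32, 115/32); label the merged cluster ADFKLOQ
  updated: d(ADFKLOQ,P)=173/32
iteration 7: select ADFKLOQ,P (d=173/32); attach at lengths (173/64, 173/64); label the merged cluster ADFKLOPQ
final tree: (((((A:341/32,Q:203/32):311/48,((F:11/6,K:25/6):111/10,L:49/10):571/48):631/32,D:67/32):109/32,O:115/32):173/64,P:173/64)
total length: 2931/32

(((((A:341/32,Q:203/32):311/48,((F:11/6,K:25/6):111/10,L:49/10):571/48):631/32,D:67/32):109/32,O:115/32):173/64,P:173/64)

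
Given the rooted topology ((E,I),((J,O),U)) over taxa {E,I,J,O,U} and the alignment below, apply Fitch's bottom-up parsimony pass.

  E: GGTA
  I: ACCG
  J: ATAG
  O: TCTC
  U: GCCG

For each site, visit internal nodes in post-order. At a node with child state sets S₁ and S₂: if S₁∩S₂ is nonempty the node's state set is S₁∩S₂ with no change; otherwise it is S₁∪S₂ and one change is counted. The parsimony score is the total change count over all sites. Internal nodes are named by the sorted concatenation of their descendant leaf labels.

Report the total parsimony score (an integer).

10

site 0, node EI: E={G} ∪ I={A} → {A,G} (+1)
site 0, node JO: J={A} ∪ O={T} → {A,T} (+1)
site 0, node JOU: JO={A,T} ∪ U={G} → {A,G,T} (+1)
site 0, node EIJOU: EI={A,G} ∩ JOU={A,G,T} → {A,G} (+0)
site 1, node EI: E={G} ∪ I={C} → {C,G} (+1)
site 1, node JO: J={T} ∪ O={C} → {C,T} (+1)
site 1, node JOU: JO={C,T} ∩ U={C} → {C} (+0)
site 1, node EIJOU: EI={C,G} ∩ JOU={C} → {C} (+0)
site 2, node EI: E={T} ∪ I={C} → {C,T} (+1)
site 2, node JO: J={A} ∪ O={T} → {A,T} (+1)
site 2, node JOU: JO={A,T} ∪ U={C} → {A,C,T} (+1)
site 2, node EIJOU: EI={C,T} ∩ JOU={A,C,T} → {C,T} (+0)
site 3, node EI: E={A} ∪ I={G} → {A,G} (+1)
site 3, node JO: J={G} ∪ O={C} → {C,G} (+1)
site 3, node JOU: JO={C,G} ∩ U={G} → {G} (+0)
site 3, node EIJOU: EI={A,G} ∩ JOU={G} → {G} (+0)
per-site changes: [3, 2, 3, 2]; total = 10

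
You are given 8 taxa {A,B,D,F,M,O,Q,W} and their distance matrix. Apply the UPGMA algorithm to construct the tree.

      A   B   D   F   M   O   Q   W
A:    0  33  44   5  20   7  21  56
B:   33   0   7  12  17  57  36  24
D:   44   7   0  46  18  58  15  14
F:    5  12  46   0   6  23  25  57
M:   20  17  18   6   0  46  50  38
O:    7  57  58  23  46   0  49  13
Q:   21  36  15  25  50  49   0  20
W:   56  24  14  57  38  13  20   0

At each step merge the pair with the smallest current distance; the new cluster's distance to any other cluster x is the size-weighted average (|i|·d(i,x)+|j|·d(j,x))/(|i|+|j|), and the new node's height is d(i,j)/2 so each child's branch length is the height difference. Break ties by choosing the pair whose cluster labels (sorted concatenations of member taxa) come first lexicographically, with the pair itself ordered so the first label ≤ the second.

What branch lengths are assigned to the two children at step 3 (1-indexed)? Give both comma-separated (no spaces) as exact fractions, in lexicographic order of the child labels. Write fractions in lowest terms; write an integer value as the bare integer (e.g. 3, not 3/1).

4,13/2

1. join A+F (d=5) ⇒ AF; edges |A|=5/2, |F|=5/2
  updated: d(AF,B)=45/2, d(AF,D)=45, d(AF,M)=13, d(AF,O)=15, d(AF,Q)=23, d(AF,W)=113/2
2. join B+D (d=7) ⇒ BD; edges |B|=7/2, |D|=7/2
  updated: d(AF,BD)=135/4, d(BD,M)=35/2, d(BD,O)=115/2, d(BD,Q)=51/2, d(BD,W)=19
3. join AF+M (d=13) ⇒ AFM; edges |AF|=4, |M|=13/2
  updated: d(AFM,BD)=85/3, d(AFM,O)=76/3, d(AFM,Q)=32, d(AFM,W)=151/3
4. join O+W (d=13) ⇒ OW; edges |O|=13/2, |W|=13/2
  updated: d(AFM,OW)=227/6, d(BD,OW)=153/4, d(OW,Q)=69/2
5. join BD+Q (d=51/2) ⇒ BDQ; edges |BD|=37/4, |Q|=51/4
  updated: d(AFM,BDQ)=266/9, d(BDQ,OW)=37
6. join AFM+BDQ (d=266/9) ⇒ ABDFMQ; edges |AFM|=149/18, |BDQ|=73/36
  updated: d(ABDFMQ,OW)=449/12
7. join ABDFMQ+OW (d=449/12) ⇒ ABDFMOQW; edges |ABDFMQ|=283/72, |OW|=293/24
final tree: ((((A:5/2,F:5/2):4,M:13/2):149/18,((B:7/2,D:7/2):37/4,Q:51/4):73/36):283/72,(O:13/2,W:13/2):293/24)
total length: 1511/18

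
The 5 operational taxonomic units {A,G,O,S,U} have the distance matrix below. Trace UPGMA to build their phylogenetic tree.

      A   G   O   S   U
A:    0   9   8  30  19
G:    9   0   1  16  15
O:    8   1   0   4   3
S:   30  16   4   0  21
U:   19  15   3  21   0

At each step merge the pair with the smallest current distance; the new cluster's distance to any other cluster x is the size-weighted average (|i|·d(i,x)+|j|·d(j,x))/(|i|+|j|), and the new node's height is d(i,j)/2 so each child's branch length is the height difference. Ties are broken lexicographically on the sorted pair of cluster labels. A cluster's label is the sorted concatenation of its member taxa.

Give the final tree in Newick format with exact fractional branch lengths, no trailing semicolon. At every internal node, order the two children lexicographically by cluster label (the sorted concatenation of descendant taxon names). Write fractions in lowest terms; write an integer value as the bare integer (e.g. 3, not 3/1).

step 1: merge (G,O) at d=1; branch lengths G→1/2, O→1/2; new cluster GO
  updated: d(A,GO)=17/2, d(GO,S)=10, d(GO,U)=9
step 2: merge (A,GO) at d=17/2; branch lengths A→17/4, GO→15/4; new cluster AGO
  updated: d(AGO,S)=50/3, d(AGO,U)=37/3
step 3: merge (AGO,U) at d=37/3; branch lengths AGO→23/12, U→37/6; new cluster AGOU
  updated: d(AGOU,S)=71/4
step 4: merge (AGOU,S) at d=71/4; branch lengths AGOU→65/24, S→71/8; new cluster AGOSU
final tree: (((A:17/4,(G:1/2,O:1/2):15/4):23/12,U:37/6):65/24,S:71/8)
total length: 86/3

(((A:17/4,(G:1/2,O:1/2):15/4):23/12,U:37/6):65/24,S:71/8)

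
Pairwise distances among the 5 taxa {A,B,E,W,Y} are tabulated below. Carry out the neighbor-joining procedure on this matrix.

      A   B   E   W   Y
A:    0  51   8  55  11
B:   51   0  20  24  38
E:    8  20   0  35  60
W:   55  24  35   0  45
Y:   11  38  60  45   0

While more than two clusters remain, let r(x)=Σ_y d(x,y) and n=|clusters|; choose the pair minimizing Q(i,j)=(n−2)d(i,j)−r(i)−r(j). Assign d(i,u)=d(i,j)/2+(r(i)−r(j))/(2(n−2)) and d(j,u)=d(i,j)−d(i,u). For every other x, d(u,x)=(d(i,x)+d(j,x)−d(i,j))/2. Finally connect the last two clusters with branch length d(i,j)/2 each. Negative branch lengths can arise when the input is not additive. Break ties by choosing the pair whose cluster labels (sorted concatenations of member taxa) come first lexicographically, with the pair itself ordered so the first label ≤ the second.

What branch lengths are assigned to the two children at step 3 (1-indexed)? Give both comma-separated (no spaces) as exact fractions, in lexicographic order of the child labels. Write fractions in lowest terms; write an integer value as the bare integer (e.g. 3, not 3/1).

iteration 1: select A,Y (d=11, Q=-246); attach at lengths (2/3, 31/3); label the merged cluster AY
  updated: d(AY,B)=39, d(AY,E)=57/2, d(AY,W)=89/2
iteration 2: select AY,E (d=57/2, Q=-277/2); attach at lengths (171/8, 57/8); label the merged cluster AEY
  updated: d(AEY,B)=61/4, d(AEY,W)=51/2
iteration 3: select AEY,B (d=61/4, Q=-259/4); attach at lengths (67/8, 55/8); label the merged cluster ABEY
  updated: d(ABEY,W)=137/8
iteration 4: select ABEY,W (d=137/8); attach at lengths (137/16, 137/16); label the merged cluster ABEWY
final tree: ((((A:2/3,Y:31/3):171/8,E:57/8):67/8,B:55/8):137/16,W:137/16)
total length: 575/8

67/8,55/8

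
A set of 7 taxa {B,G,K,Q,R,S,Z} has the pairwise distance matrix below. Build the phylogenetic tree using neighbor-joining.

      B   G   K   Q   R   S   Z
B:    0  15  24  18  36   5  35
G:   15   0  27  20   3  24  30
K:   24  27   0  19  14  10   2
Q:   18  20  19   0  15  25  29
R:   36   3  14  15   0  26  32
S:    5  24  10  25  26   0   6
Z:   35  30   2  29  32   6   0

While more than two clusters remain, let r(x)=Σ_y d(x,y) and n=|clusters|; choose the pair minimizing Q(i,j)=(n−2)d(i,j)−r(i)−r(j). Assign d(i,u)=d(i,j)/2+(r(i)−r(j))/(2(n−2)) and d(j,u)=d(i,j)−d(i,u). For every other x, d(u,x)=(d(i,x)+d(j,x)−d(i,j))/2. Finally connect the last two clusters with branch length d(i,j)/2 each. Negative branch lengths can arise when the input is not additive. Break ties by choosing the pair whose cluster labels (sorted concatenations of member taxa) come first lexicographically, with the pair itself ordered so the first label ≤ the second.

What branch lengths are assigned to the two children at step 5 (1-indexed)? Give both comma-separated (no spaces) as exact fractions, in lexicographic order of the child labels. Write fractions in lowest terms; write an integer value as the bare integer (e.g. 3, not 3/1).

iteration 1: select G,R (d=3, Q=-230); attach at lengths (4/5, 11/5); label the merged cluster GR
  updated: d(B,GR)=24, d(GR,K)=19, d(GR,Q)=16, d(GR,S)=47/2, d(GR,Z)=59/2
iteration 2: select K,Z (d=2, Q=-335/2); attach at lengths (-39/16, 71/16); label the merged cluster KZ
  updated: d(B,KZ)=57/2, d(GR,KZ)=93/4, d(KZ,Q)=23, d(KZ,S)=7
iteration 3: select KZ,S (d=7, Q=-485/4); attach at lengths (169/24, -1/24); label the merged cluster KSZ
  updated: d(B,KSZ)=53/4, d(GR,KSZ)=159/8, d(KSZ,Q)=41/2
iteration 4: select B,KSZ (d=53/4, Q=-659/8); attach at lengths (225/32, 199/32); label the merged cluster BKSZ
  updated: d(BKSZ,GR)=245/16, d(BKSZ,Q)=101/8
iteration 5: select BKSZ,GR (d=245/16, Q=-703/16); attach at lengths (191/32, 299/32); label the merged cluster BGKRSZ
  updated: d(BGKRSZ,Q)=213/32
iteration 6: select BGKRSZ,Q (d=213/32); attach at lengths (213/64, 213/64); label the merged cluster BGKQRSZ
final tree: (((B:225/32,((K:-39/16,Z:71/16):169/24,S:-1/24):199/32):191/32,(G:4/5,R:11/5):299/32):213/64,Q:213/64)
total length: 1511/32

191/32,299/32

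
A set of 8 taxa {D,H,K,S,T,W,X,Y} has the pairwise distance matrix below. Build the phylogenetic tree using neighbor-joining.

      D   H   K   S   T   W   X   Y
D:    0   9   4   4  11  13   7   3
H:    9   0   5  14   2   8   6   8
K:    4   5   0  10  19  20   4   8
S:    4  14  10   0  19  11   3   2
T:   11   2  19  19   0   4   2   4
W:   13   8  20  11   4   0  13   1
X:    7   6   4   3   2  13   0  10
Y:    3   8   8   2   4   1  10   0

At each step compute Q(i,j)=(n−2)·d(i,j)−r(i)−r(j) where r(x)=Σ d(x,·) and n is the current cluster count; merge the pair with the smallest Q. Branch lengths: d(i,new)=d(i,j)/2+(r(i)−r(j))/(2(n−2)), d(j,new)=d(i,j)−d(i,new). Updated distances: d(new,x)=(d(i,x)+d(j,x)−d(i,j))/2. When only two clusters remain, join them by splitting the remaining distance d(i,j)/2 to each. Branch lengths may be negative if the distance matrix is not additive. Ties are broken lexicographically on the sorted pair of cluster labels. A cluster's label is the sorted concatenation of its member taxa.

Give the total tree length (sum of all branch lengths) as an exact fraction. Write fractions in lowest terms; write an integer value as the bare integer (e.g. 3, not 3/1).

iteration 1: select T,W (d=4, Q=-107); attach at lengths (5/4, 11/4); label the merged cluster TW
  updated: d(D,TW)=10, d(H,TW)=3, d(K,TW)=35/2, d(S,TW)=13, d(TW,X)=11/2, d(TW,Y)=1/2
iteration 2: select H,TW (d=3, Q=-159/2); attach at lengths (21/20, 39/20); label the merged cluster HTW
  updated: d(D,HTW)=8, d(HTW,K)=39/4, d(HTW,S)=12, d(HTW,X)=17/4, d(HTW,Y)=11/4
iteration 3: select HTW,Y (d=11/4, Q=-103/2); attach at lengths (11/4, 0); label the merged cluster HTWY
  updated: d(D,HTWY)=33/8, d(HTWY,K)=15/2, d(HTWY,S)=45/8, d(HTWY,X)=23/4
iteration 4: select S,X (d=3, Q=-267/8); attach at lengths (95/48, 49/48); label the merged cluster SX
  updated: d(D,SX)=4, d(HTWY,SX)=67/16, d(K,SX)=11/2
iteration 5: select D,K (d=4, Q=-169/8); attach at lengths (25/32, 103/32); label the merged cluster DK
  updated: d(DK,HTWY)=61/16, d(DK,SX)=11/4
iteration 6: select DK,HTWY (d=61/16, Q=-43/4); attach at lengths (19/16, 21/8); label the merged cluster DHKTWY
  updated: d(DHKTWY,SX)=25/16
iteration 7: select DHKTWY,SX (d=25/16); attach at lengths (25/32, 25/32); label the merged cluster DHKSTWXY
final tree: (((D:25/32,K:103/32):19/16,((H:21/20,(T:5/4,W:11/4):39/20):11/4,Y:0):21/8):25/32,(S:95/48,X:49/48):25/32)
total length: 177/8

177/8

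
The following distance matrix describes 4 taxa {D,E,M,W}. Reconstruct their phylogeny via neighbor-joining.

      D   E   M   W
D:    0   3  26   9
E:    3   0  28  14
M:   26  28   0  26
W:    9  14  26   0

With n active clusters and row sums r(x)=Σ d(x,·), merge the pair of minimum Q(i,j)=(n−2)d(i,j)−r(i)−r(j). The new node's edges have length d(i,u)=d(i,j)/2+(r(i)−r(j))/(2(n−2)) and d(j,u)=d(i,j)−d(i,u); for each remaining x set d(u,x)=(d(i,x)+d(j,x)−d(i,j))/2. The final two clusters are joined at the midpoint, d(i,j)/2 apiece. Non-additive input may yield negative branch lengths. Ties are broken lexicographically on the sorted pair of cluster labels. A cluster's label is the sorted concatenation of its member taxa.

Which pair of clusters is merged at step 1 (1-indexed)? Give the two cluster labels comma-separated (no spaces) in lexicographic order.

1. join D+E (d=3, Q=-77) ⇒ DE; edges |D|=-1/4, |E|=13/4
  updated: d(DE,M)=51/2, d(DE,W)=10
2. join DE+M (d=51/2, Q=-123/2) ⇒ DEM; edges |DE|=19/4, |M|=83/4
  updated: d(DEM,W)=21/4
3. join DEM+W (d=21/4) ⇒ DEMW; edges |DEM|=21/8, |W|=21/8
final tree: (((D:-1/4,E:13/4):19/4,M:83/4):21/8,W:21/8)
total length: 135/4

D,E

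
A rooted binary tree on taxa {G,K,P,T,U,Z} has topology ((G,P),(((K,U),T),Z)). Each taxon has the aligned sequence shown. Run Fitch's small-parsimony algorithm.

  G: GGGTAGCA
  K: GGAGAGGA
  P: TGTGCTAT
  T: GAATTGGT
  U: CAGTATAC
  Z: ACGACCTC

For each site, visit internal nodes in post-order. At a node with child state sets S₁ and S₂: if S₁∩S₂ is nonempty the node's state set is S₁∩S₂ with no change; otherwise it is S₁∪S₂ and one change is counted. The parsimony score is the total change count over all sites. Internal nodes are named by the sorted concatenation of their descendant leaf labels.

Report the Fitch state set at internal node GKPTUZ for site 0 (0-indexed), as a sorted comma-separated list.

[col 0] GP: children G:{G}, P:{T} ∪→ {G,T}; cost 1
[col 0] KU: children K:{G}, U:{C} ∪→ {C,G}; cost 1
[col 0] KTU: children KU:{C,G}, T:{G} ∩→ {G}; cost 0
[col 0] KTUZ: children KTU:{G}, Z:{A} ∪→ {A,G}; cost 1
[col 0] GKPTUZ: children GP:{G,T}, KTUZ:{A,G} ∩→ {G}; cost 0
[col 1] GP: children G:{G}, P:{G} ∩→ {G}; cost 0
[col 1] KU: children K:{G}, U:{A} ∪→ {A,G}; cost 1
[col 1] KTU: children KU:{A,G}, T:{A} ∩→ {A}; cost 0
[col 1] KTUZ: children KTU:{A}, Z:{C} ∪→ {A,C}; cost 1
[col 1] GKPTUZ: children GP:{G}, KTUZ:{A,C} ∪→ {A,C,G}; cost 1
[col 2] GP: children G:{G}, P:{T} ∪→ {G,T}; cost 1
[col 2] KU: children K:{A}, U:{G} ∪→ {A,G}; cost 1
[col 2] KTU: children KU:{A,G}, T:{A} ∩→ {A}; cost 0
[col 2] KTUZ: children KTU:{A}, Z:{G} ∪→ {A,G}; cost 1
[col 2] GKPTUZ: children GP:{G,T}, KTUZ:{A,G} ∩→ {G}; cost 0
[col 3] GP: children G:{T}, P:{G} ∪→ {G,T}; cost 1
[col 3] KU: children K:{G}, U:{T} ∪→ {G,T}; cost 1
[col 3] KTU: children KU:{G,T}, T:{T} ∩→ {T}; cost 0
[col 3] KTUZ: children KTU:{T}, Z:{A} ∪→ {A,T}; cost 1
[col 3] GKPTUZ: children GP:{G,T}, KTUZ:{A,T} ∩→ {T}; cost 0
[col 4] GP: children G:{A}, P:{C} ∪→ {A,C}; cost 1
[col 4] KU: children K:{A}, U:{A} ∩→ {A}; cost 0
[col 4] KTU: children KU:{A}, T:{T} ∪→ {A,T}; cost 1
[col 4] KTUZ: children KTU:{A,T}, Z:{C} ∪→ {A,C,T}; cost 1
[col 4] GKPTUZ: children GP:{A,C}, KTUZ:{A,C,T} ∩→ {A,C}; cost 0
[col 5] GP: children G:{G}, P:{T} ∪→ {G,T}; cost 1
[col 5] KU: children K:{G}, U:{T} ∪→ {G,T}; cost 1
[col 5] KTU: children KU:{G,T}, T:{G} ∩→ {G}; cost 0
[col 5] KTUZ: children KTU:{G}, Z:{C} ∪→ {C,G}; cost 1
[col 5] GKPTUZ: children GP:{G,T}, KTUZ:{C,G} ∩→ {G}; cost 0
[col 6] GP: children G:{C}, P:{A} ∪→ {A,C}; cost 1
[col 6] KU: children K:{G}, U:{A} ∪→ {A,G}; cost 1
[col 6] KTU: children KU:{A,G}, T:{G} ∩→ {G}; cost 0
[col 6] KTUZ: children KTU:{G}, Z:{T} ∪→ {G,T}; cost 1
[col 6] GKPTUZ: children GP:{A,C}, KTUZ:{G,T} ∪→ {A,C,G,T}; cost 1
[col 7] GP: children G:{A}, P:{T} ∪→ {A,T}; cost 1
[col 7] KU: children K:{A}, U:{C} ∪→ {A,C}; cost 1
[col 7] KTU: children KU:{A,C}, T:{T} ∪→ {A,C,T}; cost 1
[col 7] KTUZ: children KTU:{A,C,T}, Z:{C} ∩→ {C}; cost 0
[col 7] GKPTUZ: children GP:{A,T}, KTUZ:{C} ∪→ {A,C,T}; cost 1
per-site changes: [3, 3, 3, 3, 3, 3, 4, 4]; total = 26

G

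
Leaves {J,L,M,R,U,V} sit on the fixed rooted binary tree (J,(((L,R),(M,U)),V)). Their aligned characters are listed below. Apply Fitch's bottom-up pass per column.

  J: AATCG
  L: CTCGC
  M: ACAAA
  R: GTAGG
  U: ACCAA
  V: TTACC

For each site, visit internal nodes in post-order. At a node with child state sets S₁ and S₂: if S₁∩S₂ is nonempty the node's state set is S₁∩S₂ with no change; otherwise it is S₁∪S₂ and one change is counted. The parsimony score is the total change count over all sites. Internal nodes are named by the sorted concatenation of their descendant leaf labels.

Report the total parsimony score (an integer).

13

LR@0: {C} ∪ {G} = {C,G} (union, +1)
MU@0: {A} ∩ {A} = {A} (intersection, +0)
LMRU@0: {C,G} ∪ {A} = {A,C,G} (union, +1)
LMRUV@0: {A,C,G} ∪ {T} = {A,C,G,T} (union, +1)
JLMRUV@0: {A} ∩ {A,C,G,T} = {A} (intersection, +0)
LR@1: {T} ∩ {T} = {T} (intersection, +0)
MU@1: {C} ∩ {C} = {C} (intersection, +0)
LMRU@1: {T} ∪ {C} = {C,T} (union, +1)
LMRUV@1: {C,T} ∩ {T} = {T} (intersection, +0)
JLMRUV@1: {A} ∪ {T} = {A,T} (union, +1)
LR@2: {C} ∪ {A} = {A,C} (union, +1)
MU@2: {A} ∪ {C} = {A,C} (union, +1)
LMRU@2: {A,C} ∩ {A,C} = {A,C} (intersection, +0)
LMRUV@2: {A,C} ∩ {A} = {A} (intersection, +0)
JLMRUV@2: {T} ∪ {A} = {A,T} (union, +1)
LR@3: {G} ∩ {G} = {G} (intersection, +0)
MU@3: {A} ∩ {A} = {A} (intersection, +0)
LMRU@3: {G} ∪ {A} = {A,G} (union, +1)
LMRUV@3: {A,G} ∪ {C} = {A,C,G} (union, +1)
JLMRUV@3: {C} ∩ {A,C,G} = {C} (intersection, +0)
LR@4: {C} ∪ {G} = {C,G} (union, +1)
MU@4: {A} ∩ {A} = {A} (intersection, +0)
LMRU@4: {C,G} ∪ {A} = {A,C,G} (union, +1)
LMRUV@4: {A,C,G} ∩ {C} = {C} (intersection, +0)
JLMRUV@4: {G} ∪ {C} = {C,G} (union, +1)
per-site changes: [3, 2, 3, 2, 3]; total = 13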